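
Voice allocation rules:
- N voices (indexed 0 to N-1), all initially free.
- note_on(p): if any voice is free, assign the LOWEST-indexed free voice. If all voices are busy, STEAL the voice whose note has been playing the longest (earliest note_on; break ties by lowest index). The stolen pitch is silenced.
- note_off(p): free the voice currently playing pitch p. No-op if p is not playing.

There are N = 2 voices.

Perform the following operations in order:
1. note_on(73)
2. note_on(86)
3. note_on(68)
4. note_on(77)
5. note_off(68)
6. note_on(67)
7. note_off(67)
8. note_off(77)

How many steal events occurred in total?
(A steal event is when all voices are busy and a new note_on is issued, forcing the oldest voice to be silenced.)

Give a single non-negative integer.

Answer: 2

Derivation:
Op 1: note_on(73): voice 0 is free -> assigned | voices=[73 -]
Op 2: note_on(86): voice 1 is free -> assigned | voices=[73 86]
Op 3: note_on(68): all voices busy, STEAL voice 0 (pitch 73, oldest) -> assign | voices=[68 86]
Op 4: note_on(77): all voices busy, STEAL voice 1 (pitch 86, oldest) -> assign | voices=[68 77]
Op 5: note_off(68): free voice 0 | voices=[- 77]
Op 6: note_on(67): voice 0 is free -> assigned | voices=[67 77]
Op 7: note_off(67): free voice 0 | voices=[- 77]
Op 8: note_off(77): free voice 1 | voices=[- -]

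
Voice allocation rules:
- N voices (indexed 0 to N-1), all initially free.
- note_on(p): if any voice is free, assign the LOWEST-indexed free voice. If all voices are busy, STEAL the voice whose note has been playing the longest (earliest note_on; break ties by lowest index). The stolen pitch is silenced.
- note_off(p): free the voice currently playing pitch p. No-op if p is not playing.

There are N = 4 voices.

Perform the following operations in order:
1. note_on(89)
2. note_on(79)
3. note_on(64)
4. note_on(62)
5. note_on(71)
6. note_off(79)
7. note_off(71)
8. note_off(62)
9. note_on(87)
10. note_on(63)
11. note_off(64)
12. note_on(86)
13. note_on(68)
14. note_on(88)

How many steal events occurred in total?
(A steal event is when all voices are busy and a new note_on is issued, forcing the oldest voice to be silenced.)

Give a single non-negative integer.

Op 1: note_on(89): voice 0 is free -> assigned | voices=[89 - - -]
Op 2: note_on(79): voice 1 is free -> assigned | voices=[89 79 - -]
Op 3: note_on(64): voice 2 is free -> assigned | voices=[89 79 64 -]
Op 4: note_on(62): voice 3 is free -> assigned | voices=[89 79 64 62]
Op 5: note_on(71): all voices busy, STEAL voice 0 (pitch 89, oldest) -> assign | voices=[71 79 64 62]
Op 6: note_off(79): free voice 1 | voices=[71 - 64 62]
Op 7: note_off(71): free voice 0 | voices=[- - 64 62]
Op 8: note_off(62): free voice 3 | voices=[- - 64 -]
Op 9: note_on(87): voice 0 is free -> assigned | voices=[87 - 64 -]
Op 10: note_on(63): voice 1 is free -> assigned | voices=[87 63 64 -]
Op 11: note_off(64): free voice 2 | voices=[87 63 - -]
Op 12: note_on(86): voice 2 is free -> assigned | voices=[87 63 86 -]
Op 13: note_on(68): voice 3 is free -> assigned | voices=[87 63 86 68]
Op 14: note_on(88): all voices busy, STEAL voice 0 (pitch 87, oldest) -> assign | voices=[88 63 86 68]

Answer: 2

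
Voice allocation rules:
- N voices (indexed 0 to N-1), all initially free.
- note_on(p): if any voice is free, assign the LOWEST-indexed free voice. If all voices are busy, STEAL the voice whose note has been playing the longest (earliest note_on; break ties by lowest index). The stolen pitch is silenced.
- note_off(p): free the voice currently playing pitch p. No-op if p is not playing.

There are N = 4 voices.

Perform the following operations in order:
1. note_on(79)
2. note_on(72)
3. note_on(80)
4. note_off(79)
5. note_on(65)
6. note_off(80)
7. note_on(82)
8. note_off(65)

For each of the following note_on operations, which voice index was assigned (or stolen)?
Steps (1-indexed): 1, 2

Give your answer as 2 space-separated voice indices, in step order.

Op 1: note_on(79): voice 0 is free -> assigned | voices=[79 - - -]
Op 2: note_on(72): voice 1 is free -> assigned | voices=[79 72 - -]
Op 3: note_on(80): voice 2 is free -> assigned | voices=[79 72 80 -]
Op 4: note_off(79): free voice 0 | voices=[- 72 80 -]
Op 5: note_on(65): voice 0 is free -> assigned | voices=[65 72 80 -]
Op 6: note_off(80): free voice 2 | voices=[65 72 - -]
Op 7: note_on(82): voice 2 is free -> assigned | voices=[65 72 82 -]
Op 8: note_off(65): free voice 0 | voices=[- 72 82 -]

Answer: 0 1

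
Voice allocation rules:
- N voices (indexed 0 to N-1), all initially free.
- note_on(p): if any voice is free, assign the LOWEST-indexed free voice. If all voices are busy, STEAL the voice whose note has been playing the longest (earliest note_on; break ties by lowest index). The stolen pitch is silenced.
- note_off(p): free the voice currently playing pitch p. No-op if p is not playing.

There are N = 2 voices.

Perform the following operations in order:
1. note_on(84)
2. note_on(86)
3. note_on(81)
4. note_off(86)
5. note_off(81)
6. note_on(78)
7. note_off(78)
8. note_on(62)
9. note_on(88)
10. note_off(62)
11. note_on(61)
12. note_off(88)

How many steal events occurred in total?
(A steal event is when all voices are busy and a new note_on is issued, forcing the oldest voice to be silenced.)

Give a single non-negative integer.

Answer: 1

Derivation:
Op 1: note_on(84): voice 0 is free -> assigned | voices=[84 -]
Op 2: note_on(86): voice 1 is free -> assigned | voices=[84 86]
Op 3: note_on(81): all voices busy, STEAL voice 0 (pitch 84, oldest) -> assign | voices=[81 86]
Op 4: note_off(86): free voice 1 | voices=[81 -]
Op 5: note_off(81): free voice 0 | voices=[- -]
Op 6: note_on(78): voice 0 is free -> assigned | voices=[78 -]
Op 7: note_off(78): free voice 0 | voices=[- -]
Op 8: note_on(62): voice 0 is free -> assigned | voices=[62 -]
Op 9: note_on(88): voice 1 is free -> assigned | voices=[62 88]
Op 10: note_off(62): free voice 0 | voices=[- 88]
Op 11: note_on(61): voice 0 is free -> assigned | voices=[61 88]
Op 12: note_off(88): free voice 1 | voices=[61 -]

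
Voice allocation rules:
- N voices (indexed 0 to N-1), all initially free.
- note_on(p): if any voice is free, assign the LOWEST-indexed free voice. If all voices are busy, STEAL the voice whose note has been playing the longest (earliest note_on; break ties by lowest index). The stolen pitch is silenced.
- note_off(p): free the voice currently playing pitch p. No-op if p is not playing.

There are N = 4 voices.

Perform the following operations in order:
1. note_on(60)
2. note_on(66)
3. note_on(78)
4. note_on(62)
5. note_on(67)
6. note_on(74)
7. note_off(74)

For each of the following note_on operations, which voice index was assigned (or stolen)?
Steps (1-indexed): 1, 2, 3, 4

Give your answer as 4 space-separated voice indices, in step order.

Op 1: note_on(60): voice 0 is free -> assigned | voices=[60 - - -]
Op 2: note_on(66): voice 1 is free -> assigned | voices=[60 66 - -]
Op 3: note_on(78): voice 2 is free -> assigned | voices=[60 66 78 -]
Op 4: note_on(62): voice 3 is free -> assigned | voices=[60 66 78 62]
Op 5: note_on(67): all voices busy, STEAL voice 0 (pitch 60, oldest) -> assign | voices=[67 66 78 62]
Op 6: note_on(74): all voices busy, STEAL voice 1 (pitch 66, oldest) -> assign | voices=[67 74 78 62]
Op 7: note_off(74): free voice 1 | voices=[67 - 78 62]

Answer: 0 1 2 3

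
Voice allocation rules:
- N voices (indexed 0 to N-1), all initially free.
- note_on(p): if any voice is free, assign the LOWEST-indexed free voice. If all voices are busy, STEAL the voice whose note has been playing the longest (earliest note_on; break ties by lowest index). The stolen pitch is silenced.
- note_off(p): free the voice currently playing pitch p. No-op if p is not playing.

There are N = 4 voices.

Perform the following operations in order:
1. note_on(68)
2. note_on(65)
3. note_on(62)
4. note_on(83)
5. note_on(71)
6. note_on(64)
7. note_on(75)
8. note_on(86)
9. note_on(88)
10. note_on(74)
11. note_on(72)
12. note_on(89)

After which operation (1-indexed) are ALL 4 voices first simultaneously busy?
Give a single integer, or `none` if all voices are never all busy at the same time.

Op 1: note_on(68): voice 0 is free -> assigned | voices=[68 - - -]
Op 2: note_on(65): voice 1 is free -> assigned | voices=[68 65 - -]
Op 3: note_on(62): voice 2 is free -> assigned | voices=[68 65 62 -]
Op 4: note_on(83): voice 3 is free -> assigned | voices=[68 65 62 83]
Op 5: note_on(71): all voices busy, STEAL voice 0 (pitch 68, oldest) -> assign | voices=[71 65 62 83]
Op 6: note_on(64): all voices busy, STEAL voice 1 (pitch 65, oldest) -> assign | voices=[71 64 62 83]
Op 7: note_on(75): all voices busy, STEAL voice 2 (pitch 62, oldest) -> assign | voices=[71 64 75 83]
Op 8: note_on(86): all voices busy, STEAL voice 3 (pitch 83, oldest) -> assign | voices=[71 64 75 86]
Op 9: note_on(88): all voices busy, STEAL voice 0 (pitch 71, oldest) -> assign | voices=[88 64 75 86]
Op 10: note_on(74): all voices busy, STEAL voice 1 (pitch 64, oldest) -> assign | voices=[88 74 75 86]
Op 11: note_on(72): all voices busy, STEAL voice 2 (pitch 75, oldest) -> assign | voices=[88 74 72 86]
Op 12: note_on(89): all voices busy, STEAL voice 3 (pitch 86, oldest) -> assign | voices=[88 74 72 89]

Answer: 4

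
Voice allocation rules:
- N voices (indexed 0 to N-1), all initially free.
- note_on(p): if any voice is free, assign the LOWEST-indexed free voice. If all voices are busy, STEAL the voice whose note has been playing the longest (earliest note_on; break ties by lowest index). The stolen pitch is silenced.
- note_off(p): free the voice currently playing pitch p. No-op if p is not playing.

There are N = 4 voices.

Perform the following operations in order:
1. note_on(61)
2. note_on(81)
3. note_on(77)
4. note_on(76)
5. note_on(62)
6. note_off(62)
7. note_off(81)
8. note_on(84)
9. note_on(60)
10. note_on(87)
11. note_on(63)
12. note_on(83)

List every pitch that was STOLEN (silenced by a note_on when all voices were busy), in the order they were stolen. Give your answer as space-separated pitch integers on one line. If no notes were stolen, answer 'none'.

Answer: 61 77 76 84

Derivation:
Op 1: note_on(61): voice 0 is free -> assigned | voices=[61 - - -]
Op 2: note_on(81): voice 1 is free -> assigned | voices=[61 81 - -]
Op 3: note_on(77): voice 2 is free -> assigned | voices=[61 81 77 -]
Op 4: note_on(76): voice 3 is free -> assigned | voices=[61 81 77 76]
Op 5: note_on(62): all voices busy, STEAL voice 0 (pitch 61, oldest) -> assign | voices=[62 81 77 76]
Op 6: note_off(62): free voice 0 | voices=[- 81 77 76]
Op 7: note_off(81): free voice 1 | voices=[- - 77 76]
Op 8: note_on(84): voice 0 is free -> assigned | voices=[84 - 77 76]
Op 9: note_on(60): voice 1 is free -> assigned | voices=[84 60 77 76]
Op 10: note_on(87): all voices busy, STEAL voice 2 (pitch 77, oldest) -> assign | voices=[84 60 87 76]
Op 11: note_on(63): all voices busy, STEAL voice 3 (pitch 76, oldest) -> assign | voices=[84 60 87 63]
Op 12: note_on(83): all voices busy, STEAL voice 0 (pitch 84, oldest) -> assign | voices=[83 60 87 63]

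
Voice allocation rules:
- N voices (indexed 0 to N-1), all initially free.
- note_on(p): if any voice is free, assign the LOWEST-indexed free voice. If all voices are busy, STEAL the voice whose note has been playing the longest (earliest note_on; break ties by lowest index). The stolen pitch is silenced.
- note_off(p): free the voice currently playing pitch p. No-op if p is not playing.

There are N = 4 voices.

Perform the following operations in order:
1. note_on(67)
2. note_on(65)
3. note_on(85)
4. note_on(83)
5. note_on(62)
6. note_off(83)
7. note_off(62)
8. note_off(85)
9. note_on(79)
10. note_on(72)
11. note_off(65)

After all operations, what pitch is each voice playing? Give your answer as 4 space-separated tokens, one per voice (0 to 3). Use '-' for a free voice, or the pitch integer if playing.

Op 1: note_on(67): voice 0 is free -> assigned | voices=[67 - - -]
Op 2: note_on(65): voice 1 is free -> assigned | voices=[67 65 - -]
Op 3: note_on(85): voice 2 is free -> assigned | voices=[67 65 85 -]
Op 4: note_on(83): voice 3 is free -> assigned | voices=[67 65 85 83]
Op 5: note_on(62): all voices busy, STEAL voice 0 (pitch 67, oldest) -> assign | voices=[62 65 85 83]
Op 6: note_off(83): free voice 3 | voices=[62 65 85 -]
Op 7: note_off(62): free voice 0 | voices=[- 65 85 -]
Op 8: note_off(85): free voice 2 | voices=[- 65 - -]
Op 9: note_on(79): voice 0 is free -> assigned | voices=[79 65 - -]
Op 10: note_on(72): voice 2 is free -> assigned | voices=[79 65 72 -]
Op 11: note_off(65): free voice 1 | voices=[79 - 72 -]

Answer: 79 - 72 -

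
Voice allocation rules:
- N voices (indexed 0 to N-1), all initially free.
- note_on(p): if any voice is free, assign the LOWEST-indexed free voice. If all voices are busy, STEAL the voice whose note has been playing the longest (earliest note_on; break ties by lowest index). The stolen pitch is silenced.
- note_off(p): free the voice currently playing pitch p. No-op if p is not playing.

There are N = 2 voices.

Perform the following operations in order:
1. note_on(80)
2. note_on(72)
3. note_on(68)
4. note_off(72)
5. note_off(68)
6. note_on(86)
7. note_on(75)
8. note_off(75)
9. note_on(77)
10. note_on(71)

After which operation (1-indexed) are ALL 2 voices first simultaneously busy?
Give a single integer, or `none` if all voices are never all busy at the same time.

Op 1: note_on(80): voice 0 is free -> assigned | voices=[80 -]
Op 2: note_on(72): voice 1 is free -> assigned | voices=[80 72]
Op 3: note_on(68): all voices busy, STEAL voice 0 (pitch 80, oldest) -> assign | voices=[68 72]
Op 4: note_off(72): free voice 1 | voices=[68 -]
Op 5: note_off(68): free voice 0 | voices=[- -]
Op 6: note_on(86): voice 0 is free -> assigned | voices=[86 -]
Op 7: note_on(75): voice 1 is free -> assigned | voices=[86 75]
Op 8: note_off(75): free voice 1 | voices=[86 -]
Op 9: note_on(77): voice 1 is free -> assigned | voices=[86 77]
Op 10: note_on(71): all voices busy, STEAL voice 0 (pitch 86, oldest) -> assign | voices=[71 77]

Answer: 2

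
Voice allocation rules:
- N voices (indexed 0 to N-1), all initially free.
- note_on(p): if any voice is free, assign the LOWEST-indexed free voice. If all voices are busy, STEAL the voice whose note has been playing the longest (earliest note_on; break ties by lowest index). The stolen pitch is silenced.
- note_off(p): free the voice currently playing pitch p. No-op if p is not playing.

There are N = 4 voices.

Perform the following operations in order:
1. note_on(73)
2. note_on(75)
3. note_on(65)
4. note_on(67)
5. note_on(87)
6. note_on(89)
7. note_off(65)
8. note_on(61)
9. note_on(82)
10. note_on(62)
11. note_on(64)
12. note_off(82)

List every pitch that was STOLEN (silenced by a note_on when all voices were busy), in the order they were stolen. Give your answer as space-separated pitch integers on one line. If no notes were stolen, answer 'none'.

Op 1: note_on(73): voice 0 is free -> assigned | voices=[73 - - -]
Op 2: note_on(75): voice 1 is free -> assigned | voices=[73 75 - -]
Op 3: note_on(65): voice 2 is free -> assigned | voices=[73 75 65 -]
Op 4: note_on(67): voice 3 is free -> assigned | voices=[73 75 65 67]
Op 5: note_on(87): all voices busy, STEAL voice 0 (pitch 73, oldest) -> assign | voices=[87 75 65 67]
Op 6: note_on(89): all voices busy, STEAL voice 1 (pitch 75, oldest) -> assign | voices=[87 89 65 67]
Op 7: note_off(65): free voice 2 | voices=[87 89 - 67]
Op 8: note_on(61): voice 2 is free -> assigned | voices=[87 89 61 67]
Op 9: note_on(82): all voices busy, STEAL voice 3 (pitch 67, oldest) -> assign | voices=[87 89 61 82]
Op 10: note_on(62): all voices busy, STEAL voice 0 (pitch 87, oldest) -> assign | voices=[62 89 61 82]
Op 11: note_on(64): all voices busy, STEAL voice 1 (pitch 89, oldest) -> assign | voices=[62 64 61 82]
Op 12: note_off(82): free voice 3 | voices=[62 64 61 -]

Answer: 73 75 67 87 89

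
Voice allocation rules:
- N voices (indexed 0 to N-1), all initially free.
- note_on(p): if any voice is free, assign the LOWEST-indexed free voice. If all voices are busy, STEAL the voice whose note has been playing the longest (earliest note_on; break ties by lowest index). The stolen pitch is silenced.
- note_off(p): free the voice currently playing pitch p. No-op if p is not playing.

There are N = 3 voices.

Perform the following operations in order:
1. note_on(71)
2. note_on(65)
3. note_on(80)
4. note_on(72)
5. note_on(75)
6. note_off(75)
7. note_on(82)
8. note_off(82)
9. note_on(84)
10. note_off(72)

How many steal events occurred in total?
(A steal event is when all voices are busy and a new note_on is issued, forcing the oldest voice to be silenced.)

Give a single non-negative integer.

Answer: 2

Derivation:
Op 1: note_on(71): voice 0 is free -> assigned | voices=[71 - -]
Op 2: note_on(65): voice 1 is free -> assigned | voices=[71 65 -]
Op 3: note_on(80): voice 2 is free -> assigned | voices=[71 65 80]
Op 4: note_on(72): all voices busy, STEAL voice 0 (pitch 71, oldest) -> assign | voices=[72 65 80]
Op 5: note_on(75): all voices busy, STEAL voice 1 (pitch 65, oldest) -> assign | voices=[72 75 80]
Op 6: note_off(75): free voice 1 | voices=[72 - 80]
Op 7: note_on(82): voice 1 is free -> assigned | voices=[72 82 80]
Op 8: note_off(82): free voice 1 | voices=[72 - 80]
Op 9: note_on(84): voice 1 is free -> assigned | voices=[72 84 80]
Op 10: note_off(72): free voice 0 | voices=[- 84 80]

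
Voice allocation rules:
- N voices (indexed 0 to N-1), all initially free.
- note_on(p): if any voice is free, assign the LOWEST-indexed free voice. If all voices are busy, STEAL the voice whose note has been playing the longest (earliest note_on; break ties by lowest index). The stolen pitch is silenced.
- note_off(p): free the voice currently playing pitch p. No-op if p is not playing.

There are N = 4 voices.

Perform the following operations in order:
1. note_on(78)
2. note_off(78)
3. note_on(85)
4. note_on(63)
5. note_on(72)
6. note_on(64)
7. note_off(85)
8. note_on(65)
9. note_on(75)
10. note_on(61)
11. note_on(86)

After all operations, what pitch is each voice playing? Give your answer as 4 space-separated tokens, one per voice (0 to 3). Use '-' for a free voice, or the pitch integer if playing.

Answer: 65 75 61 86

Derivation:
Op 1: note_on(78): voice 0 is free -> assigned | voices=[78 - - -]
Op 2: note_off(78): free voice 0 | voices=[- - - -]
Op 3: note_on(85): voice 0 is free -> assigned | voices=[85 - - -]
Op 4: note_on(63): voice 1 is free -> assigned | voices=[85 63 - -]
Op 5: note_on(72): voice 2 is free -> assigned | voices=[85 63 72 -]
Op 6: note_on(64): voice 3 is free -> assigned | voices=[85 63 72 64]
Op 7: note_off(85): free voice 0 | voices=[- 63 72 64]
Op 8: note_on(65): voice 0 is free -> assigned | voices=[65 63 72 64]
Op 9: note_on(75): all voices busy, STEAL voice 1 (pitch 63, oldest) -> assign | voices=[65 75 72 64]
Op 10: note_on(61): all voices busy, STEAL voice 2 (pitch 72, oldest) -> assign | voices=[65 75 61 64]
Op 11: note_on(86): all voices busy, STEAL voice 3 (pitch 64, oldest) -> assign | voices=[65 75 61 86]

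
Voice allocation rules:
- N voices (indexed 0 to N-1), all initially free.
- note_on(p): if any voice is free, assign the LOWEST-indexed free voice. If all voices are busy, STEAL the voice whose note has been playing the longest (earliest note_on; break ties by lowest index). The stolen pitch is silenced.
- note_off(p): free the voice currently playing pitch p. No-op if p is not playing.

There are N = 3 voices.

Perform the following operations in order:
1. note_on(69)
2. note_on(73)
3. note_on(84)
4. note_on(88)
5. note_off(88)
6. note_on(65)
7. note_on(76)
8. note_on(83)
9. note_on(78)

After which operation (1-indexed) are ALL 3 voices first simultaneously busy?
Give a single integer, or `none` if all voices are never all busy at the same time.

Answer: 3

Derivation:
Op 1: note_on(69): voice 0 is free -> assigned | voices=[69 - -]
Op 2: note_on(73): voice 1 is free -> assigned | voices=[69 73 -]
Op 3: note_on(84): voice 2 is free -> assigned | voices=[69 73 84]
Op 4: note_on(88): all voices busy, STEAL voice 0 (pitch 69, oldest) -> assign | voices=[88 73 84]
Op 5: note_off(88): free voice 0 | voices=[- 73 84]
Op 6: note_on(65): voice 0 is free -> assigned | voices=[65 73 84]
Op 7: note_on(76): all voices busy, STEAL voice 1 (pitch 73, oldest) -> assign | voices=[65 76 84]
Op 8: note_on(83): all voices busy, STEAL voice 2 (pitch 84, oldest) -> assign | voices=[65 76 83]
Op 9: note_on(78): all voices busy, STEAL voice 0 (pitch 65, oldest) -> assign | voices=[78 76 83]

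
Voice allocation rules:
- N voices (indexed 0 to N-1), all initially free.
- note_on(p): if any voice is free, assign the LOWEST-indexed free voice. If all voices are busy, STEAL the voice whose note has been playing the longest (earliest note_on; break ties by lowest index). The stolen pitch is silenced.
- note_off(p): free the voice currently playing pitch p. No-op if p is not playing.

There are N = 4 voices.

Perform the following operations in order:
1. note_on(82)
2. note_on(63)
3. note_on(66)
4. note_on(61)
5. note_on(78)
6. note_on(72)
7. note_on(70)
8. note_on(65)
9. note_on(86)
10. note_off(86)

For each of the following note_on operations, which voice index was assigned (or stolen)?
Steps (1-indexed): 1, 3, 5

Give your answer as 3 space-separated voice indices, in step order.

Op 1: note_on(82): voice 0 is free -> assigned | voices=[82 - - -]
Op 2: note_on(63): voice 1 is free -> assigned | voices=[82 63 - -]
Op 3: note_on(66): voice 2 is free -> assigned | voices=[82 63 66 -]
Op 4: note_on(61): voice 3 is free -> assigned | voices=[82 63 66 61]
Op 5: note_on(78): all voices busy, STEAL voice 0 (pitch 82, oldest) -> assign | voices=[78 63 66 61]
Op 6: note_on(72): all voices busy, STEAL voice 1 (pitch 63, oldest) -> assign | voices=[78 72 66 61]
Op 7: note_on(70): all voices busy, STEAL voice 2 (pitch 66, oldest) -> assign | voices=[78 72 70 61]
Op 8: note_on(65): all voices busy, STEAL voice 3 (pitch 61, oldest) -> assign | voices=[78 72 70 65]
Op 9: note_on(86): all voices busy, STEAL voice 0 (pitch 78, oldest) -> assign | voices=[86 72 70 65]
Op 10: note_off(86): free voice 0 | voices=[- 72 70 65]

Answer: 0 2 0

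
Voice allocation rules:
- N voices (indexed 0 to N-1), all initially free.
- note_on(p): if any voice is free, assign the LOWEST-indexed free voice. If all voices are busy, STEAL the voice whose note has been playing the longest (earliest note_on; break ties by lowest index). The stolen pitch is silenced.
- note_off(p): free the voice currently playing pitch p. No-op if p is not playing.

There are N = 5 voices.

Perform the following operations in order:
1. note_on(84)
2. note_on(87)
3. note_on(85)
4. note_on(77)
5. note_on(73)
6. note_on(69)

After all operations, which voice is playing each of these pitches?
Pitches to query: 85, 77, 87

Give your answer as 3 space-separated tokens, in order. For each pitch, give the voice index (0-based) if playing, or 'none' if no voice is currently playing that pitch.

Op 1: note_on(84): voice 0 is free -> assigned | voices=[84 - - - -]
Op 2: note_on(87): voice 1 is free -> assigned | voices=[84 87 - - -]
Op 3: note_on(85): voice 2 is free -> assigned | voices=[84 87 85 - -]
Op 4: note_on(77): voice 3 is free -> assigned | voices=[84 87 85 77 -]
Op 5: note_on(73): voice 4 is free -> assigned | voices=[84 87 85 77 73]
Op 6: note_on(69): all voices busy, STEAL voice 0 (pitch 84, oldest) -> assign | voices=[69 87 85 77 73]

Answer: 2 3 1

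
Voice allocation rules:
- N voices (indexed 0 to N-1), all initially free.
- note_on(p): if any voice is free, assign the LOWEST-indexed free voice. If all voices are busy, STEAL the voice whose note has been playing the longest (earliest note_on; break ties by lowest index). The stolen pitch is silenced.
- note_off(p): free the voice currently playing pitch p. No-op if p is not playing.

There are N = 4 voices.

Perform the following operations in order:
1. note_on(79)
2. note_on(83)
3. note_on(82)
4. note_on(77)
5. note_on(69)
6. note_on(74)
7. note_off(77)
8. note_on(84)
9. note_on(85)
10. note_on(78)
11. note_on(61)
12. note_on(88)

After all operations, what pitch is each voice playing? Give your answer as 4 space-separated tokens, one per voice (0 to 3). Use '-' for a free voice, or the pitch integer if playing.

Op 1: note_on(79): voice 0 is free -> assigned | voices=[79 - - -]
Op 2: note_on(83): voice 1 is free -> assigned | voices=[79 83 - -]
Op 3: note_on(82): voice 2 is free -> assigned | voices=[79 83 82 -]
Op 4: note_on(77): voice 3 is free -> assigned | voices=[79 83 82 77]
Op 5: note_on(69): all voices busy, STEAL voice 0 (pitch 79, oldest) -> assign | voices=[69 83 82 77]
Op 6: note_on(74): all voices busy, STEAL voice 1 (pitch 83, oldest) -> assign | voices=[69 74 82 77]
Op 7: note_off(77): free voice 3 | voices=[69 74 82 -]
Op 8: note_on(84): voice 3 is free -> assigned | voices=[69 74 82 84]
Op 9: note_on(85): all voices busy, STEAL voice 2 (pitch 82, oldest) -> assign | voices=[69 74 85 84]
Op 10: note_on(78): all voices busy, STEAL voice 0 (pitch 69, oldest) -> assign | voices=[78 74 85 84]
Op 11: note_on(61): all voices busy, STEAL voice 1 (pitch 74, oldest) -> assign | voices=[78 61 85 84]
Op 12: note_on(88): all voices busy, STEAL voice 3 (pitch 84, oldest) -> assign | voices=[78 61 85 88]

Answer: 78 61 85 88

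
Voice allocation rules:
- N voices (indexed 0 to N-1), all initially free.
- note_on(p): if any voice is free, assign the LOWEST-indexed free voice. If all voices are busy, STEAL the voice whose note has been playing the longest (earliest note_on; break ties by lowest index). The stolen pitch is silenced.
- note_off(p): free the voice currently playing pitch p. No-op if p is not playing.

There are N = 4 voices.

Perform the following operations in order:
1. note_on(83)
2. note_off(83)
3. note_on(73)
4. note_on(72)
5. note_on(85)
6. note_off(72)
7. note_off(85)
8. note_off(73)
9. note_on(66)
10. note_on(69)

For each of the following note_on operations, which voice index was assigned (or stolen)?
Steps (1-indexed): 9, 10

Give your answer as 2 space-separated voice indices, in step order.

Answer: 0 1

Derivation:
Op 1: note_on(83): voice 0 is free -> assigned | voices=[83 - - -]
Op 2: note_off(83): free voice 0 | voices=[- - - -]
Op 3: note_on(73): voice 0 is free -> assigned | voices=[73 - - -]
Op 4: note_on(72): voice 1 is free -> assigned | voices=[73 72 - -]
Op 5: note_on(85): voice 2 is free -> assigned | voices=[73 72 85 -]
Op 6: note_off(72): free voice 1 | voices=[73 - 85 -]
Op 7: note_off(85): free voice 2 | voices=[73 - - -]
Op 8: note_off(73): free voice 0 | voices=[- - - -]
Op 9: note_on(66): voice 0 is free -> assigned | voices=[66 - - -]
Op 10: note_on(69): voice 1 is free -> assigned | voices=[66 69 - -]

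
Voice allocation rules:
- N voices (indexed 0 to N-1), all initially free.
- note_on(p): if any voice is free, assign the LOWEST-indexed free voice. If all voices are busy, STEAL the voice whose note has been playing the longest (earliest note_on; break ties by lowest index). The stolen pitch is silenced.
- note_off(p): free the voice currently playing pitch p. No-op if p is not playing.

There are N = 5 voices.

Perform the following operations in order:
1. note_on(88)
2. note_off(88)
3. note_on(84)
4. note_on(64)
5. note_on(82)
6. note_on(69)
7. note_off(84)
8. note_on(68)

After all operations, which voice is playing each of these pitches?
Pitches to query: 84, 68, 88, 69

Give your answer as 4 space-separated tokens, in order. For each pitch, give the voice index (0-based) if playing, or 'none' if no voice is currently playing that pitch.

Answer: none 0 none 3

Derivation:
Op 1: note_on(88): voice 0 is free -> assigned | voices=[88 - - - -]
Op 2: note_off(88): free voice 0 | voices=[- - - - -]
Op 3: note_on(84): voice 0 is free -> assigned | voices=[84 - - - -]
Op 4: note_on(64): voice 1 is free -> assigned | voices=[84 64 - - -]
Op 5: note_on(82): voice 2 is free -> assigned | voices=[84 64 82 - -]
Op 6: note_on(69): voice 3 is free -> assigned | voices=[84 64 82 69 -]
Op 7: note_off(84): free voice 0 | voices=[- 64 82 69 -]
Op 8: note_on(68): voice 0 is free -> assigned | voices=[68 64 82 69 -]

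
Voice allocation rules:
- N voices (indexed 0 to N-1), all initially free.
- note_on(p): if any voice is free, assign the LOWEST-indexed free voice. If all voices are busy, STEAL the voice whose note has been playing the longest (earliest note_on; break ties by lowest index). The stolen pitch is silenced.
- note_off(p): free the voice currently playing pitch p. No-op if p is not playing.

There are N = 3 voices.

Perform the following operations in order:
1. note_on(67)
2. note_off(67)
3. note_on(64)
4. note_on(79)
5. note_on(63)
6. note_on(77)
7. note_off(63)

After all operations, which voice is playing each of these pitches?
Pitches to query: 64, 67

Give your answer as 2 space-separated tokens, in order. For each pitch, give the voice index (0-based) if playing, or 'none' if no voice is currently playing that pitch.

Answer: none none

Derivation:
Op 1: note_on(67): voice 0 is free -> assigned | voices=[67 - -]
Op 2: note_off(67): free voice 0 | voices=[- - -]
Op 3: note_on(64): voice 0 is free -> assigned | voices=[64 - -]
Op 4: note_on(79): voice 1 is free -> assigned | voices=[64 79 -]
Op 5: note_on(63): voice 2 is free -> assigned | voices=[64 79 63]
Op 6: note_on(77): all voices busy, STEAL voice 0 (pitch 64, oldest) -> assign | voices=[77 79 63]
Op 7: note_off(63): free voice 2 | voices=[77 79 -]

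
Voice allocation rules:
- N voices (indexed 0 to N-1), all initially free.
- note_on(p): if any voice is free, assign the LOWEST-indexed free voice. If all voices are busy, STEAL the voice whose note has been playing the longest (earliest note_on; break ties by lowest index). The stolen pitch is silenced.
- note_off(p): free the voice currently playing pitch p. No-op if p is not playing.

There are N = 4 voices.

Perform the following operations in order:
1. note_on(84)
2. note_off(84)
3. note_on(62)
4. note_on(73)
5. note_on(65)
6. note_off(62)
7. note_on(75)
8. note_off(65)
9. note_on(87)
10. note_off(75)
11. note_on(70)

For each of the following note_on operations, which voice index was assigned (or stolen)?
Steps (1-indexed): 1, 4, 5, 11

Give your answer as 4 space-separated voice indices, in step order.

Answer: 0 1 2 0

Derivation:
Op 1: note_on(84): voice 0 is free -> assigned | voices=[84 - - -]
Op 2: note_off(84): free voice 0 | voices=[- - - -]
Op 3: note_on(62): voice 0 is free -> assigned | voices=[62 - - -]
Op 4: note_on(73): voice 1 is free -> assigned | voices=[62 73 - -]
Op 5: note_on(65): voice 2 is free -> assigned | voices=[62 73 65 -]
Op 6: note_off(62): free voice 0 | voices=[- 73 65 -]
Op 7: note_on(75): voice 0 is free -> assigned | voices=[75 73 65 -]
Op 8: note_off(65): free voice 2 | voices=[75 73 - -]
Op 9: note_on(87): voice 2 is free -> assigned | voices=[75 73 87 -]
Op 10: note_off(75): free voice 0 | voices=[- 73 87 -]
Op 11: note_on(70): voice 0 is free -> assigned | voices=[70 73 87 -]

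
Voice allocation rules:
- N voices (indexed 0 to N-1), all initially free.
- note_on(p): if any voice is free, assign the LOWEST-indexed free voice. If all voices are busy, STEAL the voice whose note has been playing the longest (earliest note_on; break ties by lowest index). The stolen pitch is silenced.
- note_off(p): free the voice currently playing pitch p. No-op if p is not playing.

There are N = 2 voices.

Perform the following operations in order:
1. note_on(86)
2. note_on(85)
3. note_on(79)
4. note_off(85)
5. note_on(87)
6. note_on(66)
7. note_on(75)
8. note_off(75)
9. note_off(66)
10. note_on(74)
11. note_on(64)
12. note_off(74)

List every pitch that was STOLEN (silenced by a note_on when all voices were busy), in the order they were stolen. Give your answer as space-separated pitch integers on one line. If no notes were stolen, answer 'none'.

Op 1: note_on(86): voice 0 is free -> assigned | voices=[86 -]
Op 2: note_on(85): voice 1 is free -> assigned | voices=[86 85]
Op 3: note_on(79): all voices busy, STEAL voice 0 (pitch 86, oldest) -> assign | voices=[79 85]
Op 4: note_off(85): free voice 1 | voices=[79 -]
Op 5: note_on(87): voice 1 is free -> assigned | voices=[79 87]
Op 6: note_on(66): all voices busy, STEAL voice 0 (pitch 79, oldest) -> assign | voices=[66 87]
Op 7: note_on(75): all voices busy, STEAL voice 1 (pitch 87, oldest) -> assign | voices=[66 75]
Op 8: note_off(75): free voice 1 | voices=[66 -]
Op 9: note_off(66): free voice 0 | voices=[- -]
Op 10: note_on(74): voice 0 is free -> assigned | voices=[74 -]
Op 11: note_on(64): voice 1 is free -> assigned | voices=[74 64]
Op 12: note_off(74): free voice 0 | voices=[- 64]

Answer: 86 79 87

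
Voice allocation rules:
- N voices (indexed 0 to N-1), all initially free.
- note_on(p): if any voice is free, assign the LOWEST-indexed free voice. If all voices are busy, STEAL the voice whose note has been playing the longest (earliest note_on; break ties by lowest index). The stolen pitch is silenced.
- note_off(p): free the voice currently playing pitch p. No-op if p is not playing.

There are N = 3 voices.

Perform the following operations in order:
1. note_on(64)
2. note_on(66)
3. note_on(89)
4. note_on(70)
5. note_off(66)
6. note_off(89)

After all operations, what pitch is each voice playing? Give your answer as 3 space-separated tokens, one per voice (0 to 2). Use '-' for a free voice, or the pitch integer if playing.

Op 1: note_on(64): voice 0 is free -> assigned | voices=[64 - -]
Op 2: note_on(66): voice 1 is free -> assigned | voices=[64 66 -]
Op 3: note_on(89): voice 2 is free -> assigned | voices=[64 66 89]
Op 4: note_on(70): all voices busy, STEAL voice 0 (pitch 64, oldest) -> assign | voices=[70 66 89]
Op 5: note_off(66): free voice 1 | voices=[70 - 89]
Op 6: note_off(89): free voice 2 | voices=[70 - -]

Answer: 70 - -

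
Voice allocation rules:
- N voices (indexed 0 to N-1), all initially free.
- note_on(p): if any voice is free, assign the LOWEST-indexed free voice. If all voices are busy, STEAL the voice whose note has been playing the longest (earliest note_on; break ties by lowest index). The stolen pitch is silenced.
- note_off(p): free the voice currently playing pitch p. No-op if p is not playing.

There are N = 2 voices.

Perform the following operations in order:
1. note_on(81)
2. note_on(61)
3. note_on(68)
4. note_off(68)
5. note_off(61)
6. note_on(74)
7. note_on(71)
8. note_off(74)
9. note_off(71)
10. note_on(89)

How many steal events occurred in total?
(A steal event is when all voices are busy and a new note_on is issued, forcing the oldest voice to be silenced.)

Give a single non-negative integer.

Op 1: note_on(81): voice 0 is free -> assigned | voices=[81 -]
Op 2: note_on(61): voice 1 is free -> assigned | voices=[81 61]
Op 3: note_on(68): all voices busy, STEAL voice 0 (pitch 81, oldest) -> assign | voices=[68 61]
Op 4: note_off(68): free voice 0 | voices=[- 61]
Op 5: note_off(61): free voice 1 | voices=[- -]
Op 6: note_on(74): voice 0 is free -> assigned | voices=[74 -]
Op 7: note_on(71): voice 1 is free -> assigned | voices=[74 71]
Op 8: note_off(74): free voice 0 | voices=[- 71]
Op 9: note_off(71): free voice 1 | voices=[- -]
Op 10: note_on(89): voice 0 is free -> assigned | voices=[89 -]

Answer: 1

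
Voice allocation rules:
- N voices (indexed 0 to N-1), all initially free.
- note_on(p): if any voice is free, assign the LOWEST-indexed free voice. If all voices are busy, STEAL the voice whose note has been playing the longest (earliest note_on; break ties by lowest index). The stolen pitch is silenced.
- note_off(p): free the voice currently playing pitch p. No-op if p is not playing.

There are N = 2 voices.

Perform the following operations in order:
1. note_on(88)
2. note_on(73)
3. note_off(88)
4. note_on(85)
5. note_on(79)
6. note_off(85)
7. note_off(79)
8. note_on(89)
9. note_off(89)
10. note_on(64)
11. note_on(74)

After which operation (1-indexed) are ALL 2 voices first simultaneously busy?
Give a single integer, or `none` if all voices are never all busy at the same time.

Op 1: note_on(88): voice 0 is free -> assigned | voices=[88 -]
Op 2: note_on(73): voice 1 is free -> assigned | voices=[88 73]
Op 3: note_off(88): free voice 0 | voices=[- 73]
Op 4: note_on(85): voice 0 is free -> assigned | voices=[85 73]
Op 5: note_on(79): all voices busy, STEAL voice 1 (pitch 73, oldest) -> assign | voices=[85 79]
Op 6: note_off(85): free voice 0 | voices=[- 79]
Op 7: note_off(79): free voice 1 | voices=[- -]
Op 8: note_on(89): voice 0 is free -> assigned | voices=[89 -]
Op 9: note_off(89): free voice 0 | voices=[- -]
Op 10: note_on(64): voice 0 is free -> assigned | voices=[64 -]
Op 11: note_on(74): voice 1 is free -> assigned | voices=[64 74]

Answer: 2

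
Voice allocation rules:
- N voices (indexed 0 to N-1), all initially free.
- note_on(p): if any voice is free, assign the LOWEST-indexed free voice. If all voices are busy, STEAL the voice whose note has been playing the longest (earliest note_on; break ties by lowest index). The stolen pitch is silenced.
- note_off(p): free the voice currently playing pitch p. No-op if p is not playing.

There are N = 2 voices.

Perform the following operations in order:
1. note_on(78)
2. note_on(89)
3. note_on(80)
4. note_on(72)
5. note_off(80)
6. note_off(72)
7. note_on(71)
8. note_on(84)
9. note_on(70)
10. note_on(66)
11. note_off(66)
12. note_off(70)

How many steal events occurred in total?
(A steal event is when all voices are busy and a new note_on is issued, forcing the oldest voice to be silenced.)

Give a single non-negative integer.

Op 1: note_on(78): voice 0 is free -> assigned | voices=[78 -]
Op 2: note_on(89): voice 1 is free -> assigned | voices=[78 89]
Op 3: note_on(80): all voices busy, STEAL voice 0 (pitch 78, oldest) -> assign | voices=[80 89]
Op 4: note_on(72): all voices busy, STEAL voice 1 (pitch 89, oldest) -> assign | voices=[80 72]
Op 5: note_off(80): free voice 0 | voices=[- 72]
Op 6: note_off(72): free voice 1 | voices=[- -]
Op 7: note_on(71): voice 0 is free -> assigned | voices=[71 -]
Op 8: note_on(84): voice 1 is free -> assigned | voices=[71 84]
Op 9: note_on(70): all voices busy, STEAL voice 0 (pitch 71, oldest) -> assign | voices=[70 84]
Op 10: note_on(66): all voices busy, STEAL voice 1 (pitch 84, oldest) -> assign | voices=[70 66]
Op 11: note_off(66): free voice 1 | voices=[70 -]
Op 12: note_off(70): free voice 0 | voices=[- -]

Answer: 4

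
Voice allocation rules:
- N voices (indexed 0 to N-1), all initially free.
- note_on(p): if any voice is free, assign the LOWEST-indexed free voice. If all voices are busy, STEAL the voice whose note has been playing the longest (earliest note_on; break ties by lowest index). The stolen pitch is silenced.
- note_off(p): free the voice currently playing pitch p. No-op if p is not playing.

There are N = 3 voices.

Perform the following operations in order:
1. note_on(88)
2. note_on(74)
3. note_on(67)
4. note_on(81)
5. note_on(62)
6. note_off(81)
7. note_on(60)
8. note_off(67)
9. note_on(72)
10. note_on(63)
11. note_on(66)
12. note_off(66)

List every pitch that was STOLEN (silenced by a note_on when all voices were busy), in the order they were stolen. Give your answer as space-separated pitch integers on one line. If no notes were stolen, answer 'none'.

Op 1: note_on(88): voice 0 is free -> assigned | voices=[88 - -]
Op 2: note_on(74): voice 1 is free -> assigned | voices=[88 74 -]
Op 3: note_on(67): voice 2 is free -> assigned | voices=[88 74 67]
Op 4: note_on(81): all voices busy, STEAL voice 0 (pitch 88, oldest) -> assign | voices=[81 74 67]
Op 5: note_on(62): all voices busy, STEAL voice 1 (pitch 74, oldest) -> assign | voices=[81 62 67]
Op 6: note_off(81): free voice 0 | voices=[- 62 67]
Op 7: note_on(60): voice 0 is free -> assigned | voices=[60 62 67]
Op 8: note_off(67): free voice 2 | voices=[60 62 -]
Op 9: note_on(72): voice 2 is free -> assigned | voices=[60 62 72]
Op 10: note_on(63): all voices busy, STEAL voice 1 (pitch 62, oldest) -> assign | voices=[60 63 72]
Op 11: note_on(66): all voices busy, STEAL voice 0 (pitch 60, oldest) -> assign | voices=[66 63 72]
Op 12: note_off(66): free voice 0 | voices=[- 63 72]

Answer: 88 74 62 60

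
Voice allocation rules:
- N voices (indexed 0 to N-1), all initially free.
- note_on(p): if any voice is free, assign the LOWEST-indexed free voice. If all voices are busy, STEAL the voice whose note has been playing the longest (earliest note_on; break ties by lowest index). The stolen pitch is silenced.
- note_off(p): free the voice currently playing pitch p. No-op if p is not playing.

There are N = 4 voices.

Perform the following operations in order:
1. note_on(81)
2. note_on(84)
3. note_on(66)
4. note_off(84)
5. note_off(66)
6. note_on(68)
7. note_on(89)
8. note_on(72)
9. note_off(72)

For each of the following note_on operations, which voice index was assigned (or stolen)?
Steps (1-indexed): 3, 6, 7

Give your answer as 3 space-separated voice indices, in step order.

Answer: 2 1 2

Derivation:
Op 1: note_on(81): voice 0 is free -> assigned | voices=[81 - - -]
Op 2: note_on(84): voice 1 is free -> assigned | voices=[81 84 - -]
Op 3: note_on(66): voice 2 is free -> assigned | voices=[81 84 66 -]
Op 4: note_off(84): free voice 1 | voices=[81 - 66 -]
Op 5: note_off(66): free voice 2 | voices=[81 - - -]
Op 6: note_on(68): voice 1 is free -> assigned | voices=[81 68 - -]
Op 7: note_on(89): voice 2 is free -> assigned | voices=[81 68 89 -]
Op 8: note_on(72): voice 3 is free -> assigned | voices=[81 68 89 72]
Op 9: note_off(72): free voice 3 | voices=[81 68 89 -]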